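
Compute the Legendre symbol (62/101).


p = 101 is prime, so compute (62/101) with the reciprocity algorithm (Jacobi-symbol steps: pull out 2s via (2/n), flip via reciprocity, reduce):
  pull out 2: (2/101) = -1  (since 101 mod 8 = 5)
  reciprocity: (31/101) -> +(101/31)
  reduce: (8/31)
  pull out 2: (2/31) = +1  (since 31 mod 8 = 7)
  pull out 2: (2/31) = +1  (since 31 mod 8 = 7)
  pull out 2: (2/31) = +1  (since 31 mod 8 = 7)
  (1/31) = 1
Product of signs = -1
(62/101) = -1

-1


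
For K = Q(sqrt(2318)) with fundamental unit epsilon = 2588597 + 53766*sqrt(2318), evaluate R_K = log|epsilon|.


epsilon = 2588597 + 53766*sqrt(2318)
= 5.1772e+06
R = ln(5.1772e+06)
= 15.4598

15.4598


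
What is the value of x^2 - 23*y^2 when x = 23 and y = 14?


x^2 - d*y^2
= 23^2 - 23*14^2
= 529 - 4508
= -3979

-3979


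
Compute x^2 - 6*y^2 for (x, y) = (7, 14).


x^2 - d*y^2
= 7^2 - 6*14^2
= 49 - 1176
= -1127

-1127


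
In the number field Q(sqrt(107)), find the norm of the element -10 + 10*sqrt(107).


N(a + b*sqrt(d)) = a^2 - d*b^2
= (-10)^2 - (107)*(10)^2
= 100 - 10700
= -10600

-10600


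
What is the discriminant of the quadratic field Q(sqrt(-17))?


For K = Q(sqrt(d)) with d squarefree: disc(K) = d if d = 1 mod 4, and disc(K) = 4d if d = 2 or 3 mod 4.
Here d = -17, and d mod 4 = 3.
d = 3 mod 4, not 1 (O_K = Z[sqrt(d)]), so disc(K) = 4d = 4 * (-17) = -68

-68


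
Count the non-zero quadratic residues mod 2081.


For prime p, the number of non-zero quadratic residues is (p-1)/2.
= (2081-1)/2
= 1040

1040


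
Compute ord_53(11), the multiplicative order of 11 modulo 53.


We want ord_53(11), the smallest k >= 1 with 11^k = 1 mod 53.
n = 53 = 53, phi(53) = 52; the order divides phi(n).
Divisors of 52: 1, 2, 4, 13, 26, 52
Repeated squaring mod 53: 11^1 = 11, 11^2 = 15, 11^4 = 13, 11^8 = 10, 11^16 = 47, 11^32 = 36
Test divisors in increasing order:
  k=1: 11^1 = 11 mod 53
  k=2: 11^2 = 15 mod 53
  k=4: 11^4 = 13 mod 53
  k=13: 11^13 = 10 * 13 * 11 = 52 mod 53
  k=26: 11^26 = 47 * 10 * 15 = 1 mod 53  <- first divisor giving 1
Order = 26

26


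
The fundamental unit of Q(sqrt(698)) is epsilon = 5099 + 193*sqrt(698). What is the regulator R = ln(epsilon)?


epsilon = 5099 + 193*sqrt(698)
= 10198.0001
R = ln(10198.0001)
= 9.2299

9.2299


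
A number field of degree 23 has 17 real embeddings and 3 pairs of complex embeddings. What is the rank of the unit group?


By Dirichlet's unit theorem:
rank = r1 + r2 - 1
= 17 + 3 - 1
= 19

19


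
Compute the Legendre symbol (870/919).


p = 919 is prime, so compute (870/919) with the reciprocity algorithm (Jacobi-symbol steps: pull out 2s via (2/n), flip via reciprocity, reduce):
  pull out 2: (2/919) = +1  (since 919 mod 8 = 7)
  reciprocity: (435/919) -> -(919/435)
  reduce: (49/435)
  reciprocity: (49/435) -> +(435/49)
  reduce: (43/49)
  reciprocity: (43/49) -> +(49/43)
  reduce: (6/43)
  pull out 2: (2/43) = -1  (since 43 mod 8 = 3)
  reciprocity: (3/43) -> -(43/3)
  reduce: (1/3)
  (1/3) = 1
Product of signs = -1
(870/919) = -1

-1


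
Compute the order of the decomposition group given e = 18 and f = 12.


|D_P| = e * f
= 18 * 12
= 216

216


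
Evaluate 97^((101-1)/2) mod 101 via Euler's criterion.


p = 101 is prime and the exponent is (p-1)/2 = 50, so by Euler's criterion 97^50 = (97/101) = +1 or -1 mod 101.
Compute by square-and-multiply:
  50 = 32 + 16 + 2 (binary 110010)
  Repeated squaring mod 101: 97^1 = 97, 97^2 = 16, 97^4 = 54, 97^8 = 88, 97^16 = 68, 97^32 = 79
  97^50 = 97^32 * 97^16 * 97^2 = 79 * 68 * 16 mod 101
    79 * 68 = 5372 = 19 mod 101
    19 * 16 = 304 = 1 mod 101
  97^50 = 1 mod 101
Result 1: 97 is a quadratic residue mod 101.
97^50 mod 101 = 1

1


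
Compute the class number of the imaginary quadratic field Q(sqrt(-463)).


K = Q(sqrt(-463)). d mod 4 = 1, so D = disc(K) = d = -463
h(K) equals the number of primitive reduced positive-definite forms (a, b, c) = a*x^2 + b*x*y + c*y^2 with b^2 - 4ac = D,
where reduced means |b| <= a <= c, with b >= 0 whenever |b| = a or a = c, and primitive means gcd(a, b, c) = 1.
Reduced forces 3a^2 <= |D| = 463, so 1 <= a <= 12; b must have the parity of D, and c = (b^2 - D)/(4a) must be an integer >= a.
Enumerate a = 1..12, b in [-a, a]:
  a=1: (1, 1, 116)  [1]
  a=2: (2, -1, 58), (2, 1, 58)  [2]
  a=3: none
  a=4: (4, -1, 29), (4, 1, 29)  [2]
  a=5..7: none
  a=8: (8, -7, 16), (8, 7, 16)  [2]
  a=9..12: none
Total reduced forms: 1 + 2 + 2 + 2 = 7
h = 7

7


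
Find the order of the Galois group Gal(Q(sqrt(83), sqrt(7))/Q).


The 2 square roots of distinct primes are multiplicatively independent over Q,
so [K:Q] = 2^2 and Gal(K/Q) is isomorphic to (Z/2Z)^2.
|Gal| = 2^2 = 4

4


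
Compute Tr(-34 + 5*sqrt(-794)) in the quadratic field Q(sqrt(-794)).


Tr(a + b*sqrt(d)) = (a + b*sqrt(d)) + (a - b*sqrt(d)) = 2a
= 2 * (-34)
= -68

-68


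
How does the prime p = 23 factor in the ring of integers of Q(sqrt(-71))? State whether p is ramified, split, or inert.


K = Q(sqrt(-71)). Since d mod 4 = 1, disc(K) = -71.
Check p | disc: -71 mod 23 = 21.
p does not divide disc. Compute Legendre symbol (d/p):
21^((23-1)/2) mod 23 = -1
(d/p) = -1, so p is inert: (p) stays prime with e=1, f=2, g=1.
Therefore p is inert.

inert


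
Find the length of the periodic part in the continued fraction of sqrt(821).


Run the CF algorithm for sqrt(821).
a_0 = floor(sqrt(821)) = 28; set m_0=0, q_0=1.
Recurrence: m' = q*a - m,  q' = (d - m'^2)/q,  a' = floor((a_0 + m')/q').
  step 1: m=28, q=37, a=1
  step 2: m=9, q=20, a=1
  step 3: m=11, q=35, a=1
  step 4: m=24, q=7, a=7
  step 5: m=25, q=28, a=1
  step 6: m=3, q=29, a=1
  step 7: m=26, q=5, a=10
  step 8: m=24, q=49, a=1
  step 9: m=25, q=4, a=13
  step 10: m=27, q=23, a=2
  step 11: m=19, q=20, a=2
  step 12: m=21, q=19, a=2
  step 13: m=17, q=28, a=1
  step 14: m=11, q=25, a=1
  step 15: m=14, q=25, a=1
  step 16: m=11, q=28, a=1
  step 17: m=17, q=19, a=2
  step 18: m=21, q=20, a=2
  step 19: m=19, q=23, a=2
  step 20: m=27, q=4, a=13
  step 21: m=25, q=49, a=1
  step 22: m=24, q=5, a=10
  step 23: m=26, q=29, a=1
  step 24: m=3, q=28, a=1
  step 25: m=25, q=7, a=7
  step 26: m=24, q=35, a=1
  step 27: m=11, q=20, a=1
  step 28: m=9, q=37, a=1
  step 29: m=28, q=1, a=56
a_29 = 2*a_0 = 56, so the period closes here.
sqrt(821) = [28; 1, 1, 1, 7, 1, 1, 10, 1, 13, 2, 2, 2, 1, 1, 1, 1, 2, 2, 2, 13, 1, 10, 1, 1, 7, 1, 1, 1, 56]
Period length = 29

29


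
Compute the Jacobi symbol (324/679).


Compute (324/679) via quadratic reciprocity:
  pull out 2: (2/679) = +1  (since 679 mod 8 = 7)
  pull out 2: (2/679) = +1  (since 679 mod 8 = 7)
  reciprocity: (81/679) -> +(679/81)
  reduce: (31/81)
  reciprocity: (31/81) -> +(81/31)
  reduce: (19/31)
  reciprocity: (19/31) -> -(31/19)
  reduce: (12/19)
  pull out 2: (2/19) = -1  (since 19 mod 8 = 3)
  pull out 2: (2/19) = -1  (since 19 mod 8 = 3)
  reciprocity: (3/19) -> -(19/3)
  reduce: (1/3)
  (1/3) = 1
Product of signs = 1

1


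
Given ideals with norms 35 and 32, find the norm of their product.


N(IJ) = N(I) * N(J)
= 35 * 32
= 1120

1120


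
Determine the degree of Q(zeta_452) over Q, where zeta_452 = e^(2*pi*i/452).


The degree equals Euler's totient phi(452).
452 = 2^2 * 113
phi(452) = 224

224


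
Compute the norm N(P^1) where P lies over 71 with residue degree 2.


N(P^a) = p^(a*f)
= 71^(1*2)
= 71^2
= 5041

5041


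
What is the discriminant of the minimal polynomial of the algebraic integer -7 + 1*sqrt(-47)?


The element -7 + 1*sqrt(-47) has minimal polynomial:
x^2 + 14*x + 96
Discriminant = (14)^2 - 4*(96)
= 196 - 384
= -188

-188


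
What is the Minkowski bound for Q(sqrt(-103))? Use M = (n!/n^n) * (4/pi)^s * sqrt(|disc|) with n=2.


d = -103, d mod 4 = 1, so disc(K) = d = -103; |disc(K)| = 103
Imaginary quadratic field, so n = 2, s = r2 = 1, r1 = 0
M = (n!/n^n) * (4/pi)^s * sqrt(|disc(K)|) = (2!/2^2) * (4/pi)^1 * sqrt(103)
= 0.5 * 1.273240 * 10.148892
= 6.4610

6.4610


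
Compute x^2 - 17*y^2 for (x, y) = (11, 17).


x^2 - d*y^2
= 11^2 - 17*17^2
= 121 - 4913
= -4792

-4792


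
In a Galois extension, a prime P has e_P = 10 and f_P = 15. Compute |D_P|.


|D_P| = e * f
= 10 * 15
= 150

150


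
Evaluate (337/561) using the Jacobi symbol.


Compute (337/561) via quadratic reciprocity:
  reciprocity: (337/561) -> +(561/337)
  reduce: (224/337)
  pull out 2: (2/337) = +1  (since 337 mod 8 = 1)
  pull out 2: (2/337) = +1  (since 337 mod 8 = 1)
  pull out 2: (2/337) = +1  (since 337 mod 8 = 1)
  pull out 2: (2/337) = +1  (since 337 mod 8 = 1)
  pull out 2: (2/337) = +1  (since 337 mod 8 = 1)
  reciprocity: (7/337) -> +(337/7)
  reduce: (1/7)
  (1/7) = 1
Product of signs = 1

1


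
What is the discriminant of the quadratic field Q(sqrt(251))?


For K = Q(sqrt(d)) with d squarefree: disc(K) = d if d = 1 mod 4, and disc(K) = 4d if d = 2 or 3 mod 4.
Here d = 251, and d mod 4 = 3.
d = 3 mod 4, not 1 (O_K = Z[sqrt(d)]), so disc(K) = 4d = 4 * (251) = 1004

1004


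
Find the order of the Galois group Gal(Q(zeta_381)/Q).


|Gal(Q(zeta_381)/Q)| = phi(381)
= 252

252


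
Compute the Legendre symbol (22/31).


p = 31 is prime, so compute (22/31) with the reciprocity algorithm (Jacobi-symbol steps: pull out 2s via (2/n), flip via reciprocity, reduce):
  pull out 2: (2/31) = +1  (since 31 mod 8 = 7)
  reciprocity: (11/31) -> -(31/11)
  reduce: (9/11)
  reciprocity: (9/11) -> +(11/9)
  reduce: (2/9)
  pull out 2: (2/9) = +1  (since 9 mod 8 = 1)
  (1/9) = 1
Product of signs = -1
(22/31) = -1

-1


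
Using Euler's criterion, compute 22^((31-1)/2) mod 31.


p = 31 is prime and the exponent is (p-1)/2 = 15, so by Euler's criterion 22^15 = (22/31) = +1 or -1 mod 31.
Compute by square-and-multiply:
  15 = 8 + 4 + 2 + 1 (binary 1111)
  Repeated squaring mod 31: 22^1 = 22, 22^2 = 19, 22^4 = 20, 22^8 = 28
  22^15 = 22^8 * 22^4 * 22^2 * 22^1 = 28 * 20 * 19 * 22 mod 31
    28 * 20 = 560 = 2 mod 31
    2 * 19 = 38 = 7 mod 31
    7 * 22 = 154 = 30 mod 31
  22^15 = 30 mod 31
Result 30 = p - 1 = -1 mod 31: 22 is a quadratic non-residue mod 31. As a residue in [0, p-1] the value is 30.
22^15 mod 31 = 30

30


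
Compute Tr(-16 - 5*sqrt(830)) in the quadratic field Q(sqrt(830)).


Tr(a + b*sqrt(d)) = (a + b*sqrt(d)) + (a - b*sqrt(d)) = 2a
= 2 * (-16)
= -32

-32


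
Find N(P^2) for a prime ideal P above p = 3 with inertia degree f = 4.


N(P^a) = p^(a*f)
= 3^(2*4)
= 3^8
= 6561

6561


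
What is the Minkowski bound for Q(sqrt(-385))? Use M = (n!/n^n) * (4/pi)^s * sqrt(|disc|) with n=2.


d = -385, d mod 4 = 3, so disc(K) = 4d = -1540; |disc(K)| = 1540
Imaginary quadratic field, so n = 2, s = r2 = 1, r1 = 0
M = (n!/n^n) * (4/pi)^s * sqrt(|disc(K)|) = (2!/2^2) * (4/pi)^1 * sqrt(1540)
= 0.5 * 1.273240 * 39.242834
= 24.9828

24.9828


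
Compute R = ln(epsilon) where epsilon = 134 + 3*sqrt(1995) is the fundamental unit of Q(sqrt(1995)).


epsilon = 134 + 3*sqrt(1995)
= 267.9963
R = ln(267.9963)
= 5.5910

5.5910


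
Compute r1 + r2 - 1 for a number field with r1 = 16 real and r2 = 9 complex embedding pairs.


By Dirichlet's unit theorem:
rank = r1 + r2 - 1
= 16 + 9 - 1
= 24

24


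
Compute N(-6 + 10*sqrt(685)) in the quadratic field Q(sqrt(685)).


N(a + b*sqrt(d)) = a^2 - d*b^2
= (-6)^2 - (685)*(10)^2
= 36 - 68500
= -68464

-68464


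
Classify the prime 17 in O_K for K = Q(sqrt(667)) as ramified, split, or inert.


K = Q(sqrt(667)). Since d mod 4 = 3, disc(K) = 2668.
Check p | disc: 2668 mod 17 = 16.
p does not divide disc. Compute Legendre symbol (d/p):
4^((17-1)/2) mod 17 = 1
(d/p) = 1, so p splits: (p) = P*P' with e=1, f=1, g=2.
Therefore p is split.

split


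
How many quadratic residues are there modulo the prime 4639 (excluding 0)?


For prime p, the number of non-zero quadratic residues is (p-1)/2.
= (4639-1)/2
= 2319

2319


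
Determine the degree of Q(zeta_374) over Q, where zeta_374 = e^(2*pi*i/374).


The degree equals Euler's totient phi(374).
374 = 2 * 11 * 17
phi(374) = 160

160


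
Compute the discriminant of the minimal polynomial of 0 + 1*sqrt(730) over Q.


The element 0 + 1*sqrt(730) has minimal polynomial:
x^2 + 0*x - 730
Discriminant = (0)^2 - 4*(-730)
= 0 + 2920
= 2920

2920


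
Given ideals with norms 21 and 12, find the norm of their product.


N(IJ) = N(I) * N(J)
= 21 * 12
= 252

252


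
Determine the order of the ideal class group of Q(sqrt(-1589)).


K = Q(sqrt(-1589)). d mod 4 = 3, so D = disc(K) = 4d = -6356
h(K) equals the number of primitive reduced positive-definite forms (a, b, c) = a*x^2 + b*x*y + c*y^2 with b^2 - 4ac = D,
where reduced means |b| <= a <= c, with b >= 0 whenever |b| = a or a = c, and primitive means gcd(a, b, c) = 1.
Reduced forces 3a^2 <= |D| = 6356, so 1 <= a <= 46; b must have the parity of D, and c = (b^2 - D)/(4a) must be an integer >= a.
Enumerate a = 1..46, b in [-a, a]:
  a=1: (1, 0, 1589)  [1]
  a=2: (2, 2, 795)  [1]
  a=3: (3, -2, 530), (3, 2, 530)  [2]
  a=4: none
  a=5: (5, -2, 318), (5, 2, 318)  [2]
  a=6: (6, -2, 265), (6, 2, 265)  [2]
  a=7: (7, 0, 227)  [1]
  a=8: none
  a=9: (9, -4, 177), (9, 4, 177)  [2]
  a=10: (10, -2, 159), (10, 2, 159)  [2]
  a=11..12: none
  a=13: (13, -12, 125), (13, 12, 125)  [2]
  a=14: (14, 14, 117)  [1]
  a=15: (15, -8, 107), (15, -2, 106), (15, 2, 106), (15, 8, 107)  [4]
  a=16: none
  a=17: (17, -6, 94), (17, 6, 94)  [2]
  a=18: (18, -14, 91), (18, 14, 91)  [2]
  a=19: (19, -16, 87), (19, 16, 87)  [2]
  a=20: none
  a=21: (21, -14, 78), (21, 14, 78)  [2]
  a=22..24: none
  a=25: (25, -12, 65), (25, 12, 65)  [2]
  a=26: (26, -14, 63), (26, 14, 63)  [2]
  a=27: (27, -4, 59), (27, 4, 59)  [2]
  a=28: none
  a=29: (29, -16, 57), (29, 16, 57)  [2]
  a=30: (30, -22, 57), (30, -2, 53), (30, 2, 53), (30, 22, 57)  [4]
  a=31..33: none
  a=34: (34, -6, 47), (34, 6, 47)  [2]
  a=35: (35, -28, 51), (35, 28, 51)  [2]
  a=36..37: none
  a=38: (38, -22, 45), (38, 22, 45)  [2]
  a=39: (39, -38, 50), (39, -14, 42), (39, 14, 42), (39, 38, 50)  [4]
  a=40: none
  a=41: (41, -32, 45), (41, 32, 45)  [2]
  a=42..46: none
Total reduced forms: 1 + 1 + 2 + 2 + 2 + 1 + 2 + 2 + 2 + 1 + 4 + 2 + 2 + 2 + 2 + 2 + 2 + 2 + 2 + 4 + 2 + 2 + 2 + 4 + 2 = 52
h = 52

52


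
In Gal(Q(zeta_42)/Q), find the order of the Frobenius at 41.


The Frobenius at p in Gal(Q(zeta_n)/Q) = (Z/nZ)* is the class of p, so its order is ord_42(41), the smallest k >= 1 with 41^k = 1 mod 42.
n = 42 = 2 * 3 * 7, phi(42) = 12; the order divides phi(n).
Divisors of 12: 1, 2, 3, 4, 6, 12
Repeated squaring mod 42: 41^1 = 41, 41^2 = 1, 41^4 = 1, 41^8 = 1
Test divisors in increasing order:
  k=1: 41^1 = 41 mod 42
  k=2: 41^2 = 1 mod 42  <- first divisor giving 1
Order = 2

2


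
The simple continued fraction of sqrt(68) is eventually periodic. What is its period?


Run the CF algorithm for sqrt(68).
a_0 = floor(sqrt(68)) = 8; set m_0=0, q_0=1.
Recurrence: m' = q*a - m,  q' = (d - m'^2)/q,  a' = floor((a_0 + m')/q').
  step 1: m=8, q=4, a=4
  step 2: m=8, q=1, a=16
a_2 = 2*a_0 = 16, so the period closes here.
sqrt(68) = [8; 4, 16]
Period length = 2

2


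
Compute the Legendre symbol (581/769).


p = 769 is prime, so compute (581/769) with the reciprocity algorithm (Jacobi-symbol steps: pull out 2s via (2/n), flip via reciprocity, reduce):
  reciprocity: (581/769) -> +(769/581)
  reduce: (188/581)
  pull out 2: (2/581) = -1  (since 581 mod 8 = 5)
  pull out 2: (2/581) = -1  (since 581 mod 8 = 5)
  reciprocity: (47/581) -> +(581/47)
  reduce: (17/47)
  reciprocity: (17/47) -> +(47/17)
  reduce: (13/17)
  reciprocity: (13/17) -> +(17/13)
  reduce: (4/13)
  pull out 2: (2/13) = -1  (since 13 mod 8 = 5)
  pull out 2: (2/13) = -1  (since 13 mod 8 = 5)
  (1/13) = 1
Product of signs = 1
(581/769) = 1

1


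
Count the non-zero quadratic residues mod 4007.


For prime p, the number of non-zero quadratic residues is (p-1)/2.
= (4007-1)/2
= 2003

2003


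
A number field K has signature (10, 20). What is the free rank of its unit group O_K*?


By Dirichlet's unit theorem:
rank = r1 + r2 - 1
= 10 + 20 - 1
= 29

29


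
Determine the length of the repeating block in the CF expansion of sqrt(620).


Run the CF algorithm for sqrt(620).
a_0 = floor(sqrt(620)) = 24; set m_0=0, q_0=1.
Recurrence: m' = q*a - m,  q' = (d - m'^2)/q,  a' = floor((a_0 + m')/q').
  step 1: m=24, q=44, a=1
  step 2: m=20, q=5, a=8
  step 3: m=20, q=44, a=1
  step 4: m=24, q=1, a=48
a_4 = 2*a_0 = 48, so the period closes here.
sqrt(620) = [24; 1, 8, 1, 48]
Period length = 4

4


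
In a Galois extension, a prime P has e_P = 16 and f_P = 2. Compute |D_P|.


|D_P| = e * f
= 16 * 2
= 32

32


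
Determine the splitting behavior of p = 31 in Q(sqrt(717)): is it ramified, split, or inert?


K = Q(sqrt(717)). Since d mod 4 = 1, disc(K) = 717.
Check p | disc: 717 mod 31 = 4.
p does not divide disc. Compute Legendre symbol (d/p):
4^((31-1)/2) mod 31 = 1
(d/p) = 1, so p splits: (p) = P*P' with e=1, f=1, g=2.
Therefore p is split.

split


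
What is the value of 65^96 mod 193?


p = 193 is prime and the exponent is (p-1)/2 = 96, so by Euler's criterion 65^96 = (65/193) = +1 or -1 mod 193.
Compute by square-and-multiply:
  96 = 64 + 32 (binary 1100000)
  Repeated squaring mod 193: 65^1 = 65, 65^2 = 172, 65^4 = 55, 65^8 = 130, 65^16 = 109, 65^32 = 108, 65^64 = 84
  65^96 = 65^64 * 65^32 = 84 * 108 mod 193
    84 * 108 = 9072 = 1 mod 193
  65^96 = 1 mod 193
Result 1: 65 is a quadratic residue mod 193.
65^96 mod 193 = 1

1


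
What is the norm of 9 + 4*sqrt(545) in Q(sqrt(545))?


N(a + b*sqrt(d)) = a^2 - d*b^2
= (9)^2 - (545)*(4)^2
= 81 - 8720
= -8639

-8639


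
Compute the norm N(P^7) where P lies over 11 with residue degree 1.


N(P^a) = p^(a*f)
= 11^(7*1)
= 11^7
= 19487171

19487171


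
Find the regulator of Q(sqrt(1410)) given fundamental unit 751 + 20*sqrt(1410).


epsilon = 751 + 20*sqrt(1410)
= 1501.9993
R = ln(1501.9993)
= 7.3146

7.3146


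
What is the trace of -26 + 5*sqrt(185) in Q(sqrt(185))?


Tr(a + b*sqrt(d)) = (a + b*sqrt(d)) + (a - b*sqrt(d)) = 2a
= 2 * (-26)
= -52

-52


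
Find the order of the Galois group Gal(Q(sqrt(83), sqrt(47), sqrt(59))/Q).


The 3 square roots of distinct primes are multiplicatively independent over Q,
so [K:Q] = 2^3 and Gal(K/Q) is isomorphic to (Z/2Z)^3.
|Gal| = 2^3 = 8

8


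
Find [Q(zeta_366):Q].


The degree equals Euler's totient phi(366).
366 = 2 * 3 * 61
phi(366) = 120

120


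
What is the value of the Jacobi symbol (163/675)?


Compute (163/675) via quadratic reciprocity:
  reciprocity: (163/675) -> -(675/163)
  reduce: (23/163)
  reciprocity: (23/163) -> -(163/23)
  reduce: (2/23)
  pull out 2: (2/23) = +1  (since 23 mod 8 = 7)
  (1/23) = 1
Product of signs = 1

1


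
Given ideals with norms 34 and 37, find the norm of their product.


N(IJ) = N(I) * N(J)
= 34 * 37
= 1258

1258


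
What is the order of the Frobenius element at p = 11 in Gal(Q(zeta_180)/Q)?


The Frobenius at p in Gal(Q(zeta_n)/Q) = (Z/nZ)* is the class of p, so its order is ord_180(11), the smallest k >= 1 with 11^k = 1 mod 180.
n = 180 = 2^2 * 3^2 * 5, phi(180) = 48; the order divides phi(n).
Divisors of 48: 1, 2, 3, 4, 6, 8, 12, 16, 24, 48
Repeated squaring mod 180: 11^1 = 11, 11^2 = 121, 11^4 = 61, 11^8 = 121, 11^16 = 61, 11^32 = 121
Test divisors in increasing order:
  k=1: 11^1 = 11 mod 180
  k=2: 11^2 = 121 mod 180
  k=3: 11^3 = 121 * 11 = 71 mod 180
  k=4: 11^4 = 61 mod 180
  k=6: 11^6 = 61 * 121 = 1 mod 180  <- first divisor giving 1
Order = 6

6


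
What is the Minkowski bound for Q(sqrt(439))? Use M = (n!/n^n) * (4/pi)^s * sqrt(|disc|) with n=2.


d = 439, d mod 4 = 3, so disc(K) = 4d = 1756; |disc(K)| = 1756
Real quadratic field, so n = 2, s = r2 = 0, r1 = 2
M = (n!/n^n) * (4/pi)^s * sqrt(|disc(K)|) = (2!/2^2) * (4/pi)^0 * sqrt(1756)
= 0.5 * 1.000000 * 41.904654
= 20.9523

20.9523


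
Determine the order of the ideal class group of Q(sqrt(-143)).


K = Q(sqrt(-143)). d mod 4 = 1, so D = disc(K) = d = -143
h(K) equals the number of primitive reduced positive-definite forms (a, b, c) = a*x^2 + b*x*y + c*y^2 with b^2 - 4ac = D,
where reduced means |b| <= a <= c, with b >= 0 whenever |b| = a or a = c, and primitive means gcd(a, b, c) = 1.
Reduced forces 3a^2 <= |D| = 143, so 1 <= a <= 6; b must have the parity of D, and c = (b^2 - D)/(4a) must be an integer >= a.
Enumerate a = 1..6, b in [-a, a]:
  a=1: (1, 1, 36)  [1]
  a=2: (2, -1, 18), (2, 1, 18)  [2]
  a=3: (3, -1, 12), (3, 1, 12)  [2]
  a=4: (4, -1, 9), (4, 1, 9)  [2]
  a=5: none
  a=6: (6, -5, 7), (6, 1, 6), (6, 5, 7)  [3]
Total reduced forms: 1 + 2 + 2 + 2 + 3 = 10
h = 10

10


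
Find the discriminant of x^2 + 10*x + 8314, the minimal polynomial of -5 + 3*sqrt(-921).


The element -5 + 3*sqrt(-921) has minimal polynomial:
x^2 + 10*x + 8314
Discriminant = (10)^2 - 4*(8314)
= 100 - 33256
= -33156

-33156


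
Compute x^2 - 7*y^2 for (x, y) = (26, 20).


x^2 - d*y^2
= 26^2 - 7*20^2
= 676 - 2800
= -2124

-2124


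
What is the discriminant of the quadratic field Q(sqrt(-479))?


For K = Q(sqrt(d)) with d squarefree: disc(K) = d if d = 1 mod 4, and disc(K) = 4d if d = 2 or 3 mod 4.
Here d = -479, and d mod 4 = 1.
d = 1 mod 4 (O_K = Z[(1+sqrt(d))/2]), so disc(K) = d = -479

-479


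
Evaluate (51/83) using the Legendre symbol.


p = 83 is prime, so compute (51/83) with the reciprocity algorithm (Jacobi-symbol steps: pull out 2s via (2/n), flip via reciprocity, reduce):
  reciprocity: (51/83) -> -(83/51)
  reduce: (32/51)
  pull out 2: (2/51) = -1  (since 51 mod 8 = 3)
  pull out 2: (2/51) = -1  (since 51 mod 8 = 3)
  pull out 2: (2/51) = -1  (since 51 mod 8 = 3)
  pull out 2: (2/51) = -1  (since 51 mod 8 = 3)
  pull out 2: (2/51) = -1  (since 51 mod 8 = 3)
  (1/51) = 1
Product of signs = 1
(51/83) = 1

1


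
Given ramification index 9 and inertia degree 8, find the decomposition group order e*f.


|D_P| = e * f
= 9 * 8
= 72

72


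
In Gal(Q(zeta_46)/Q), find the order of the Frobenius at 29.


The Frobenius at p in Gal(Q(zeta_n)/Q) = (Z/nZ)* is the class of p, so its order is ord_46(29), the smallest k >= 1 with 29^k = 1 mod 46.
n = 46 = 2 * 23, phi(46) = 22; the order divides phi(n).
Divisors of 22: 1, 2, 11, 22
Repeated squaring mod 46: 29^1 = 29, 29^2 = 13, 29^4 = 31, 29^8 = 41, 29^16 = 25
Test divisors in increasing order:
  k=1: 29^1 = 29 mod 46
  k=2: 29^2 = 13 mod 46
  k=11: 29^11 = 41 * 13 * 29 = 1 mod 46  <- first divisor giving 1
Order = 11

11


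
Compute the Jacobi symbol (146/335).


Compute (146/335) via quadratic reciprocity:
  pull out 2: (2/335) = +1  (since 335 mod 8 = 7)
  reciprocity: (73/335) -> +(335/73)
  reduce: (43/73)
  reciprocity: (43/73) -> +(73/43)
  reduce: (30/43)
  pull out 2: (2/43) = -1  (since 43 mod 8 = 3)
  reciprocity: (15/43) -> -(43/15)
  reduce: (13/15)
  reciprocity: (13/15) -> +(15/13)
  reduce: (2/13)
  pull out 2: (2/13) = -1  (since 13 mod 8 = 5)
  (1/13) = 1
Product of signs = -1

-1


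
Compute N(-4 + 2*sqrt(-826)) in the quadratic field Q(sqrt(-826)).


N(a + b*sqrt(d)) = a^2 - d*b^2
= (-4)^2 - (-826)*(2)^2
= 16 + 3304
= 3320

3320


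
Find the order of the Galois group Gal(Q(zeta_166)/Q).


|Gal(Q(zeta_166)/Q)| = phi(166)
= 82

82


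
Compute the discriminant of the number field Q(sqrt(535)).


For K = Q(sqrt(d)) with d squarefree: disc(K) = d if d = 1 mod 4, and disc(K) = 4d if d = 2 or 3 mod 4.
Here d = 535, and d mod 4 = 3.
d = 3 mod 4, not 1 (O_K = Z[sqrt(d)]), so disc(K) = 4d = 4 * (535) = 2140

2140


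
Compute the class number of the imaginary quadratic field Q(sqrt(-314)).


K = Q(sqrt(-314)). d mod 4 = 2, so D = disc(K) = 4d = -1256
h(K) equals the number of primitive reduced positive-definite forms (a, b, c) = a*x^2 + b*x*y + c*y^2 with b^2 - 4ac = D,
where reduced means |b| <= a <= c, with b >= 0 whenever |b| = a or a = c, and primitive means gcd(a, b, c) = 1.
Reduced forces 3a^2 <= |D| = 1256, so 1 <= a <= 20; b must have the parity of D, and c = (b^2 - D)/(4a) must be an integer >= a.
Enumerate a = 1..20, b in [-a, a]:
  a=1: (1, 0, 314)  [1]
  a=2: (2, 0, 157)  [1]
  a=3: (3, -2, 105), (3, 2, 105)  [2]
  a=4: none
  a=5: (5, -2, 63), (5, 2, 63)  [2]
  a=6: (6, -4, 53), (6, 4, 53)  [2]
  a=7: (7, -2, 45), (7, 2, 45)  [2]
  a=8: none
  a=9: (9, -2, 35), (9, 2, 35)  [2]
  a=10: (10, -8, 33), (10, 8, 33)  [2]
  a=11: (11, -8, 30), (11, 8, 30)  [2]
  a=12..13: none
  a=14: (14, -12, 25), (14, 12, 25)  [2]
  a=15: (15, -8, 22), (15, -2, 21), (15, 2, 21), (15, 8, 22)  [4]
  a=16: none
  a=17: (17, -6, 19), (17, 6, 19)  [2]
  a=18: (18, -16, 21), (18, 16, 21)  [2]
  a=19..20: none
Total reduced forms: 1 + 1 + 2 + 2 + 2 + 2 + 2 + 2 + 2 + 2 + 4 + 2 + 2 = 26
h = 26

26


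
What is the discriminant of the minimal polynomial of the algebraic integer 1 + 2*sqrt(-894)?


The element 1 + 2*sqrt(-894) has minimal polynomial:
x^2 - 2*x + 3577
Discriminant = (-2)^2 - 4*(3577)
= 4 - 14308
= -14304

-14304


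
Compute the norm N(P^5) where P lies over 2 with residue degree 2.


N(P^a) = p^(a*f)
= 2^(5*2)
= 2^10
= 1024

1024


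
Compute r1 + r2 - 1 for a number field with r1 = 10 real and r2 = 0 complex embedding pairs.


By Dirichlet's unit theorem:
rank = r1 + r2 - 1
= 10 + 0 - 1
= 9

9


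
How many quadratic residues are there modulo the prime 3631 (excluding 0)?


For prime p, the number of non-zero quadratic residues is (p-1)/2.
= (3631-1)/2
= 1815

1815


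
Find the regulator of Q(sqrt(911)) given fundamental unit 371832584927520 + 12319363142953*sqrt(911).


epsilon = 371832584927520 + 12319363142953*sqrt(911)
= 7.4367e+14
R = ln(7.4367e+14)
= 34.2426

34.2426


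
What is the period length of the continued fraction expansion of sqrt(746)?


Run the CF algorithm for sqrt(746).
a_0 = floor(sqrt(746)) = 27; set m_0=0, q_0=1.
Recurrence: m' = q*a - m,  q' = (d - m'^2)/q,  a' = floor((a_0 + m')/q').
  step 1: m=27, q=17, a=3
  step 2: m=24, q=10, a=5
  step 3: m=26, q=7, a=7
  step 4: m=23, q=31, a=1
  step 5: m=8, q=22, a=1
  step 6: m=14, q=25, a=1
  step 7: m=11, q=25, a=1
  step 8: m=14, q=22, a=1
  step 9: m=8, q=31, a=1
  step 10: m=23, q=7, a=7
  step 11: m=26, q=10, a=5
  step 12: m=24, q=17, a=3
  step 13: m=27, q=1, a=54
a_13 = 2*a_0 = 54, so the period closes here.
sqrt(746) = [27; 3, 5, 7, 1, 1, 1, 1, 1, 1, 7, 5, 3, 54]
Period length = 13

13


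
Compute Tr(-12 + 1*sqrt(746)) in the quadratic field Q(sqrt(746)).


Tr(a + b*sqrt(d)) = (a + b*sqrt(d)) + (a - b*sqrt(d)) = 2a
= 2 * (-12)
= -24

-24


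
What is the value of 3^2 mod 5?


p = 5 is prime and the exponent is (p-1)/2 = 2, so by Euler's criterion 3^2 = (3/5) = +1 or -1 mod 5.
Compute by square-and-multiply:
  2 = 2 (binary 10)
  Repeated squaring mod 5: 3^1 = 3, 3^2 = 4
  3^2 = 4 mod 5
Result 4 = p - 1 = -1 mod 5: 3 is a quadratic non-residue mod 5. As a residue in [0, p-1] the value is 4.
3^2 mod 5 = 4

4


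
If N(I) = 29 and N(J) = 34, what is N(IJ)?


N(IJ) = N(I) * N(J)
= 29 * 34
= 986

986


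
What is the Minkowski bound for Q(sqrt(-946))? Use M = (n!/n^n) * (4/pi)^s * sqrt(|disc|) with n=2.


d = -946, d mod 4 = 2, so disc(K) = 4d = -3784; |disc(K)| = 3784
Imaginary quadratic field, so n = 2, s = r2 = 1, r1 = 0
M = (n!/n^n) * (4/pi)^s * sqrt(|disc(K)|) = (2!/2^2) * (4/pi)^1 * sqrt(3784)
= 0.5 * 1.273240 * 61.514226
= 39.1612

39.1612


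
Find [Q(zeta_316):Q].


The degree equals Euler's totient phi(316).
316 = 2^2 * 79
phi(316) = 156

156


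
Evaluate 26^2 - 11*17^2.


x^2 - d*y^2
= 26^2 - 11*17^2
= 676 - 3179
= -2503

-2503


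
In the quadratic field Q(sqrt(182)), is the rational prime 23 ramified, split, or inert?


K = Q(sqrt(182)). Since d mod 4 = 2, disc(K) = 728.
Check p | disc: 728 mod 23 = 15.
p does not divide disc. Compute Legendre symbol (d/p):
21^((23-1)/2) mod 23 = -1
(d/p) = -1, so p is inert: (p) stays prime with e=1, f=2, g=1.
Therefore p is inert.

inert


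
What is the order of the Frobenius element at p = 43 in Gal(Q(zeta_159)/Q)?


The Frobenius at p in Gal(Q(zeta_n)/Q) = (Z/nZ)* is the class of p, so its order is ord_159(43), the smallest k >= 1 with 43^k = 1 mod 159.
n = 159 = 3 * 53, phi(159) = 104; the order divides phi(n).
Divisors of 104: 1, 2, 4, 8, 13, 26, 52, 104
Repeated squaring mod 159: 43^1 = 43, 43^2 = 100, 43^4 = 142, 43^8 = 130, 43^16 = 46, 43^32 = 49, 43^64 = 16
Test divisors in increasing order:
  k=1: 43^1 = 43 mod 159
  k=2: 43^2 = 100 mod 159
  k=4: 43^4 = 142 mod 159
  k=8: 43^8 = 130 mod 159
  k=13: 43^13 = 130 * 142 * 43 = 52 mod 159
  k=26: 43^26 = 46 * 130 * 100 = 1 mod 159  <- first divisor giving 1
Order = 26

26


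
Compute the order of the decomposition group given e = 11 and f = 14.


|D_P| = e * f
= 11 * 14
= 154

154


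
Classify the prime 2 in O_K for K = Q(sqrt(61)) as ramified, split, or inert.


K = Q(sqrt(61)). Since d mod 4 = 1, disc(K) = 61.
Check p | disc: 61 mod 2 = 1.
p=2 does not divide disc (d is 1 mod 4). 2 splits iff d = 1 mod 8.
d mod 8 = 5, so (d/2) = -1.
(d/p) = -1, so p is inert: (p) stays prime with e=1, f=2, g=1.
Therefore p is inert.

inert


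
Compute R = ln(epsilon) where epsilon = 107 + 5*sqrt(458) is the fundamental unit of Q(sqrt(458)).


epsilon = 107 + 5*sqrt(458)
= 214.0047
R = ln(214.0047)
= 5.3660

5.3660


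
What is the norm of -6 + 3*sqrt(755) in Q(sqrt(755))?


N(a + b*sqrt(d)) = a^2 - d*b^2
= (-6)^2 - (755)*(3)^2
= 36 - 6795
= -6759

-6759


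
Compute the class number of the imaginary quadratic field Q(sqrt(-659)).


K = Q(sqrt(-659)). d mod 4 = 1, so D = disc(K) = d = -659
h(K) equals the number of primitive reduced positive-definite forms (a, b, c) = a*x^2 + b*x*y + c*y^2 with b^2 - 4ac = D,
where reduced means |b| <= a <= c, with b >= 0 whenever |b| = a or a = c, and primitive means gcd(a, b, c) = 1.
Reduced forces 3a^2 <= |D| = 659, so 1 <= a <= 14; b must have the parity of D, and c = (b^2 - D)/(4a) must be an integer >= a.
Enumerate a = 1..14, b in [-a, a]:
  a=1: (1, 1, 165)  [1]
  a=2: none
  a=3: (3, -1, 55), (3, 1, 55)  [2]
  a=4: none
  a=5: (5, -1, 33), (5, 1, 33)  [2]
  a=6..8: none
  a=9: (9, -5, 19), (9, 5, 19)  [2]
  a=10: none
  a=11: (11, -1, 15), (11, 1, 15)  [2]
  a=12: none
  a=13: (13, -11, 15), (13, 11, 15)  [2]
  a=14: none
Total reduced forms: 1 + 2 + 2 + 2 + 2 + 2 = 11
h = 11

11


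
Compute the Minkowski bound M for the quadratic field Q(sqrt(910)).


d = 910, d mod 4 = 2, so disc(K) = 4d = 3640; |disc(K)| = 3640
Real quadratic field, so n = 2, s = r2 = 0, r1 = 2
M = (n!/n^n) * (4/pi)^s * sqrt(|disc(K)|) = (2!/2^2) * (4/pi)^0 * sqrt(3640)
= 0.5 * 1.000000 * 60.332413
= 30.1662

30.1662


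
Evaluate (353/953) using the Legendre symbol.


p = 953 is prime, so compute (353/953) with the reciprocity algorithm (Jacobi-symbol steps: pull out 2s via (2/n), flip via reciprocity, reduce):
  reciprocity: (353/953) -> +(953/353)
  reduce: (247/353)
  reciprocity: (247/353) -> +(353/247)
  reduce: (106/247)
  pull out 2: (2/247) = +1  (since 247 mod 8 = 7)
  reciprocity: (53/247) -> +(247/53)
  reduce: (35/53)
  reciprocity: (35/53) -> +(53/35)
  reduce: (18/35)
  pull out 2: (2/35) = -1  (since 35 mod 8 = 3)
  reciprocity: (9/35) -> +(35/9)
  reduce: (8/9)
  pull out 2: (2/9) = +1  (since 9 mod 8 = 1)
  pull out 2: (2/9) = +1  (since 9 mod 8 = 1)
  pull out 2: (2/9) = +1  (since 9 mod 8 = 1)
  (1/9) = 1
Product of signs = -1
(353/953) = -1

-1


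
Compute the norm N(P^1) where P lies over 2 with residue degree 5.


N(P^a) = p^(a*f)
= 2^(1*5)
= 2^5
= 32

32


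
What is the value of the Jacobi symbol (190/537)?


Compute (190/537) via quadratic reciprocity:
  pull out 2: (2/537) = +1  (since 537 mod 8 = 1)
  reciprocity: (95/537) -> +(537/95)
  reduce: (62/95)
  pull out 2: (2/95) = +1  (since 95 mod 8 = 7)
  reciprocity: (31/95) -> -(95/31)
  reduce: (2/31)
  pull out 2: (2/31) = +1  (since 31 mod 8 = 7)
  (1/31) = 1
Product of signs = -1

-1


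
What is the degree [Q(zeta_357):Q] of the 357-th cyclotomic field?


The degree equals Euler's totient phi(357).
357 = 3 * 7 * 17
phi(357) = 192

192


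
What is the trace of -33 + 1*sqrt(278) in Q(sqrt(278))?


Tr(a + b*sqrt(d)) = (a + b*sqrt(d)) + (a - b*sqrt(d)) = 2a
= 2 * (-33)
= -66

-66


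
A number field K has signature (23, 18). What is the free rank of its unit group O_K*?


By Dirichlet's unit theorem:
rank = r1 + r2 - 1
= 23 + 18 - 1
= 40

40


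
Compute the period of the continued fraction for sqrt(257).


Run the CF algorithm for sqrt(257).
a_0 = floor(sqrt(257)) = 16; set m_0=0, q_0=1.
Recurrence: m' = q*a - m,  q' = (d - m'^2)/q,  a' = floor((a_0 + m')/q').
  step 1: m=16, q=1, a=32
a_1 = 2*a_0 = 32, so the period closes here.
sqrt(257) = [16; 32]
Period length = 1

1


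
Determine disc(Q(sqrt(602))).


For K = Q(sqrt(d)) with d squarefree: disc(K) = d if d = 1 mod 4, and disc(K) = 4d if d = 2 or 3 mod 4.
Here d = 602, and d mod 4 = 2.
d = 2 mod 4, not 1 (O_K = Z[sqrt(d)]), so disc(K) = 4d = 4 * (602) = 2408

2408


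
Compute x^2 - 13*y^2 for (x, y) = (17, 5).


x^2 - d*y^2
= 17^2 - 13*5^2
= 289 - 325
= -36

-36


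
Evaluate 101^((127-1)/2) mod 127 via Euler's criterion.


p = 127 is prime and the exponent is (p-1)/2 = 63, so by Euler's criterion 101^63 = (101/127) = +1 or -1 mod 127.
Compute by square-and-multiply:
  63 = 32 + 16 + 8 + 4 + 2 + 1 (binary 111111)
  Repeated squaring mod 127: 101^1 = 101, 101^2 = 41, 101^4 = 30, 101^8 = 11, 101^16 = 121, 101^32 = 36
  101^63 = 101^32 * 101^16 * 101^8 * 101^4 * 101^2 * 101^1 = 36 * 121 * 11 * 30 * 41 * 101 mod 127
    36 * 121 = 4356 = 38 mod 127
    38 * 11 = 418 = 37 mod 127
    37 * 30 = 1110 = 94 mod 127
    94 * 41 = 3854 = 44 mod 127
    44 * 101 = 4444 = 126 mod 127
  101^63 = 126 mod 127
Result 126 = p - 1 = -1 mod 127: 101 is a quadratic non-residue mod 127. As a residue in [0, p-1] the value is 126.
101^63 mod 127 = 126

126


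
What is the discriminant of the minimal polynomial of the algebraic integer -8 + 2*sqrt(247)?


The element -8 + 2*sqrt(247) has minimal polynomial:
x^2 + 16*x - 924
Discriminant = (16)^2 - 4*(-924)
= 256 + 3696
= 3952

3952


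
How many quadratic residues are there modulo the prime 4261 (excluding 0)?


For prime p, the number of non-zero quadratic residues is (p-1)/2.
= (4261-1)/2
= 2130

2130


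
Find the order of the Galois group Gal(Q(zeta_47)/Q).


|Gal(Q(zeta_47)/Q)| = phi(47)
= 46

46


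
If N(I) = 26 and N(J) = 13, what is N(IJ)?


N(IJ) = N(I) * N(J)
= 26 * 13
= 338

338


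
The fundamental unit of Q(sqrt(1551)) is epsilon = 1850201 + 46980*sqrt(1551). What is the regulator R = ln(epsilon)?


epsilon = 1850201 + 46980*sqrt(1551)
= 3.7004e+06
R = ln(3.7004e+06)
= 15.1240

15.1240


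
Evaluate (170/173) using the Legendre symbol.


p = 173 is prime, so compute (170/173) with the reciprocity algorithm (Jacobi-symbol steps: pull out 2s via (2/n), flip via reciprocity, reduce):
  pull out 2: (2/173) = -1  (since 173 mod 8 = 5)
  reciprocity: (85/173) -> +(173/85)
  reduce: (3/85)
  reciprocity: (3/85) -> +(85/3)
  reduce: (1/3)
  (1/3) = 1
Product of signs = -1
(170/173) = -1

-1


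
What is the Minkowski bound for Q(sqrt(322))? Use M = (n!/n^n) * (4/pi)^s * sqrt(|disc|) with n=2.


d = 322, d mod 4 = 2, so disc(K) = 4d = 1288; |disc(K)| = 1288
Real quadratic field, so n = 2, s = r2 = 0, r1 = 2
M = (n!/n^n) * (4/pi)^s * sqrt(|disc(K)|) = (2!/2^2) * (4/pi)^0 * sqrt(1288)
= 0.5 * 1.000000 * 35.888717
= 17.9444

17.9444


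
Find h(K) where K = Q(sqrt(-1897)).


K = Q(sqrt(-1897)). d mod 4 = 3, so D = disc(K) = 4d = -7588
h(K) equals the number of primitive reduced positive-definite forms (a, b, c) = a*x^2 + b*x*y + c*y^2 with b^2 - 4ac = D,
where reduced means |b| <= a <= c, with b >= 0 whenever |b| = a or a = c, and primitive means gcd(a, b, c) = 1.
Reduced forces 3a^2 <= |D| = 7588, so 1 <= a <= 50; b must have the parity of D, and c = (b^2 - D)/(4a) must be an integer >= a.
Enumerate a = 1..50, b in [-a, a]:
  a=1: (1, 0, 1897)  [1]
  a=2: (2, 2, 949)  [1]
  a=3..6: none
  a=7: (7, 0, 271)  [1]
  a=8..12: none
  a=13: (13, -2, 146), (13, 2, 146)  [2]
  a=14: (14, 14, 139)  [1]
  a=15..22: none
  a=23: (23, -18, 86), (23, 18, 86)  [2]
  a=24..25: none
  a=26: (26, -2, 73), (26, 2, 73)  [2]
  a=27..30: none
  a=31: (31, -10, 62), (31, 10, 62)  [2]
  a=32..36: none
  a=37: (37, -16, 53), (37, 16, 53)  [2]
  a=38..42: none
  a=43: (43, -18, 46), (43, 18, 46)  [2]
  a=44..50: none
Total reduced forms: 1 + 1 + 1 + 2 + 1 + 2 + 2 + 2 + 2 + 2 = 16
h = 16

16


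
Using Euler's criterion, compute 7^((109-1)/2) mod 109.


p = 109 is prime and the exponent is (p-1)/2 = 54, so by Euler's criterion 7^54 = (7/109) = +1 or -1 mod 109.
Compute by square-and-multiply:
  54 = 32 + 16 + 4 + 2 (binary 110110)
  Repeated squaring mod 109: 7^1 = 7, 7^2 = 49, 7^4 = 3, 7^8 = 9, 7^16 = 81, 7^32 = 21
  7^54 = 7^32 * 7^16 * 7^4 * 7^2 = 21 * 81 * 3 * 49 mod 109
    21 * 81 = 1701 = 66 mod 109
    66 * 3 = 198 = 89 mod 109
    89 * 49 = 4361 = 1 mod 109
  7^54 = 1 mod 109
Result 1: 7 is a quadratic residue mod 109.
7^54 mod 109 = 1

1


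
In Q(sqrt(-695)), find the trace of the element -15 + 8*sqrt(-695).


Tr(a + b*sqrt(d)) = (a + b*sqrt(d)) + (a - b*sqrt(d)) = 2a
= 2 * (-15)
= -30

-30


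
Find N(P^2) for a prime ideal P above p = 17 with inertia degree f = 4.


N(P^a) = p^(a*f)
= 17^(2*4)
= 17^8
= 6975757441

6975757441


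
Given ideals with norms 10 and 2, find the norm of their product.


N(IJ) = N(I) * N(J)
= 10 * 2
= 20

20


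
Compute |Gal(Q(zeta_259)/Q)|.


|Gal(Q(zeta_259)/Q)| = phi(259)
= 216

216


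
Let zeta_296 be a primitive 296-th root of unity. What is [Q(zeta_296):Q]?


The degree equals Euler's totient phi(296).
296 = 2^3 * 37
phi(296) = 144

144


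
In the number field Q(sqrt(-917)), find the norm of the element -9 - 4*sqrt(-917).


N(a + b*sqrt(d)) = a^2 - d*b^2
= (-9)^2 - (-917)*(-4)^2
= 81 + 14672
= 14753

14753


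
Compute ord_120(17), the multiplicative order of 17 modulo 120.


We want ord_120(17), the smallest k >= 1 with 17^k = 1 mod 120.
n = 120 = 2^3 * 3 * 5, phi(120) = 32; the order divides phi(n).
Divisors of 32: 1, 2, 4, 8, 16, 32
Repeated squaring mod 120: 17^1 = 17, 17^2 = 49, 17^4 = 1, 17^8 = 1, 17^16 = 1, 17^32 = 1
Test divisors in increasing order:
  k=1: 17^1 = 17 mod 120
  k=2: 17^2 = 49 mod 120
  k=4: 17^4 = 1 mod 120  <- first divisor giving 1
Order = 4

4


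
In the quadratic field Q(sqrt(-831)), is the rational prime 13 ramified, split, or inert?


K = Q(sqrt(-831)). Since d mod 4 = 1, disc(K) = -831.
Check p | disc: -831 mod 13 = 1.
p does not divide disc. Compute Legendre symbol (d/p):
1^((13-1)/2) mod 13 = 1
(d/p) = 1, so p splits: (p) = P*P' with e=1, f=1, g=2.
Therefore p is split.

split


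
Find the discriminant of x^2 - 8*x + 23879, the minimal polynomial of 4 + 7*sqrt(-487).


The element 4 + 7*sqrt(-487) has minimal polynomial:
x^2 - 8*x + 23879
Discriminant = (-8)^2 - 4*(23879)
= 64 - 95516
= -95452

-95452


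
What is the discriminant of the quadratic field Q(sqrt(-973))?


For K = Q(sqrt(d)) with d squarefree: disc(K) = d if d = 1 mod 4, and disc(K) = 4d if d = 2 or 3 mod 4.
Here d = -973, and d mod 4 = 3.
d = 3 mod 4, not 1 (O_K = Z[sqrt(d)]), so disc(K) = 4d = 4 * (-973) = -3892

-3892


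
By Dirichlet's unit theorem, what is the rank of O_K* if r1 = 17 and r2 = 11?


By Dirichlet's unit theorem:
rank = r1 + r2 - 1
= 17 + 11 - 1
= 27

27


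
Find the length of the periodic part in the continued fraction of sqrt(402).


Run the CF algorithm for sqrt(402).
a_0 = floor(sqrt(402)) = 20; set m_0=0, q_0=1.
Recurrence: m' = q*a - m,  q' = (d - m'^2)/q,  a' = floor((a_0 + m')/q').
  step 1: m=20, q=2, a=20
  step 2: m=20, q=1, a=40
a_2 = 2*a_0 = 40, so the period closes here.
sqrt(402) = [20; 20, 40]
Period length = 2

2
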